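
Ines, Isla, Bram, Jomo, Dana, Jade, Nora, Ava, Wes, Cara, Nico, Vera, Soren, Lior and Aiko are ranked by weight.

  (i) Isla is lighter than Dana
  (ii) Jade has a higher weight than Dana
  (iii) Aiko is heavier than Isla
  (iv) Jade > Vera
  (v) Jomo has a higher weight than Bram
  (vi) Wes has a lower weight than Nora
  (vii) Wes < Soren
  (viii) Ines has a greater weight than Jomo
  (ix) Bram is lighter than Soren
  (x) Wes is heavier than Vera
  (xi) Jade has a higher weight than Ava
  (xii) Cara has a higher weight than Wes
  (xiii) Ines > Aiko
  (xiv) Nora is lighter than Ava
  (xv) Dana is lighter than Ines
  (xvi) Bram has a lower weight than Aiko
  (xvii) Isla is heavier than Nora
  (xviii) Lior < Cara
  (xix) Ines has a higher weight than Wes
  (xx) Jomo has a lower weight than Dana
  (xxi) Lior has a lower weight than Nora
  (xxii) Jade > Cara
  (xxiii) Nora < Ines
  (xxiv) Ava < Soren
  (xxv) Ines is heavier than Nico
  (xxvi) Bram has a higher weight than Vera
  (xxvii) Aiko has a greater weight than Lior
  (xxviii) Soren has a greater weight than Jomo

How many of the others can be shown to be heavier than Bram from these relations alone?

6

The elements the relations force above Bram are Jomo, Aiko, Soren, Dana, Jade, Ines — no chain reaches any other.
That is 6.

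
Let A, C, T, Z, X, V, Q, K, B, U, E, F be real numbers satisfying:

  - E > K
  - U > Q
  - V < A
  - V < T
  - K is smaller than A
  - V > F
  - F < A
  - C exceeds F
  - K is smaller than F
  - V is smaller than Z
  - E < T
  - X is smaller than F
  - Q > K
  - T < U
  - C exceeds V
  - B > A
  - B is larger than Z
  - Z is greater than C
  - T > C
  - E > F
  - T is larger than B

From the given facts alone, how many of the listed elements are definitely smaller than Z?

The elements the relations force below Z are K, X, F, V, C — no chain reaches any other.
That is 5.

5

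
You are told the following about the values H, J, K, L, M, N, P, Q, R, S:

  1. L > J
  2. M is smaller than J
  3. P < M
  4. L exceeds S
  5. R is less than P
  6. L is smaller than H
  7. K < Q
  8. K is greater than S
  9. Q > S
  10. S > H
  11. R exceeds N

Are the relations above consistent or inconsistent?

inconsistent

We have S < L stated directly, yet also L < H < S by chaining the others — so L < S. Contradiction.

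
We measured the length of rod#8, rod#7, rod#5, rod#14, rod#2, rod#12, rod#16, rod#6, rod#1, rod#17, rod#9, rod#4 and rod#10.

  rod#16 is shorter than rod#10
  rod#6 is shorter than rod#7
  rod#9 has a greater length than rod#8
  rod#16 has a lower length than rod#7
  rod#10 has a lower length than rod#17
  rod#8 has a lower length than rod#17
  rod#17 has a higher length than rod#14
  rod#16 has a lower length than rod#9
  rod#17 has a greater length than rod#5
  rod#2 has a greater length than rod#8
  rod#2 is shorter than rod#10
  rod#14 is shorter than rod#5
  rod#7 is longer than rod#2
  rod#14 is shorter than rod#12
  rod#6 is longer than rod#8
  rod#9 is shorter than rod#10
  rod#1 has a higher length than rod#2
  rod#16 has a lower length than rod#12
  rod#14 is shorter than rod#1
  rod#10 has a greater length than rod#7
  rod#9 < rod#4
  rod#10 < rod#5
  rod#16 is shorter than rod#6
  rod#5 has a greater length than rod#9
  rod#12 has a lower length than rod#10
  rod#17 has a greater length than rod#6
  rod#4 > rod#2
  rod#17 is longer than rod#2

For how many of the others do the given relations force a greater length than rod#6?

4

The elements the relations force above rod#6 are rod#7, rod#10, rod#5, rod#17 — no chain reaches any other.
That is 4.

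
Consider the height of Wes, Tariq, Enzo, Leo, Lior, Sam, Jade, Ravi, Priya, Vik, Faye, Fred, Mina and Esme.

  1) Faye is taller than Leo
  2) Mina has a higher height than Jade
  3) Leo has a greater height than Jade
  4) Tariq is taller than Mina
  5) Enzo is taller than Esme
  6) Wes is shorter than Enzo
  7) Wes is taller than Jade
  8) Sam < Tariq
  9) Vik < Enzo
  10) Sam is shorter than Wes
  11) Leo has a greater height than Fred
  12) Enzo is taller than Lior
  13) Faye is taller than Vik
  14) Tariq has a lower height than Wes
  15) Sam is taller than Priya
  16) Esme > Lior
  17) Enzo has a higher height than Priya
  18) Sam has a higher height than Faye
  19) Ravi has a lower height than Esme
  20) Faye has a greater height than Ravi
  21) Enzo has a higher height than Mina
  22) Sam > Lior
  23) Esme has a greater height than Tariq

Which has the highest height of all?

Chaining downward from Enzo: directly below it, Lior, Vik, Priya, Mina, Wes, Esme; then Jade, Ravi, Sam, Tariq; then Faye; then Leo; then Fred.
That covers every other element, and nothing is given above Enzo, so Enzo is the highest height.

Enzo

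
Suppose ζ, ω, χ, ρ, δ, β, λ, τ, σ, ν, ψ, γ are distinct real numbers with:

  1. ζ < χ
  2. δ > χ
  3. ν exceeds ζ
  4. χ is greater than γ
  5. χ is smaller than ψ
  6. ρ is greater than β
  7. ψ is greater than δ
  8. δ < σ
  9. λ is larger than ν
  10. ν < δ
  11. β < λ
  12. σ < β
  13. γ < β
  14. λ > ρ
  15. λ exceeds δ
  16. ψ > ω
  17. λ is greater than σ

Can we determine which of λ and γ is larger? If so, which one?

Link the given pairs in sequence: γ < χ; χ < δ; δ < σ; σ < β; β < ρ; ρ < λ.
Together: γ < χ < δ < σ < β < ρ < λ.
So λ is larger.

λ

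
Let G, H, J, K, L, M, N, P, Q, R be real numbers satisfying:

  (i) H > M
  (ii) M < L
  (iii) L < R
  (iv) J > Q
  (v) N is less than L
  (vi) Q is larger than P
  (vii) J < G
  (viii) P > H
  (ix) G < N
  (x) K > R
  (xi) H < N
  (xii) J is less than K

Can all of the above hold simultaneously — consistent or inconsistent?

consistent

The single ordering M < H < P < Q < J < G < N < L < R < K satisfies every listed relation, so no contradiction arises.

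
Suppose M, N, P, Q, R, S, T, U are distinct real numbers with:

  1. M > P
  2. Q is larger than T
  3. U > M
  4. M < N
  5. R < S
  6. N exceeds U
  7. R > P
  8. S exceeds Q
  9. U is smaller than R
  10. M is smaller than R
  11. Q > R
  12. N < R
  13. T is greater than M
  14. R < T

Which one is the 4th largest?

R

Piecing the relations together gives one ordering: P < M < U < N < R < T < Q < S.
Counting 4 from the largest end gives R.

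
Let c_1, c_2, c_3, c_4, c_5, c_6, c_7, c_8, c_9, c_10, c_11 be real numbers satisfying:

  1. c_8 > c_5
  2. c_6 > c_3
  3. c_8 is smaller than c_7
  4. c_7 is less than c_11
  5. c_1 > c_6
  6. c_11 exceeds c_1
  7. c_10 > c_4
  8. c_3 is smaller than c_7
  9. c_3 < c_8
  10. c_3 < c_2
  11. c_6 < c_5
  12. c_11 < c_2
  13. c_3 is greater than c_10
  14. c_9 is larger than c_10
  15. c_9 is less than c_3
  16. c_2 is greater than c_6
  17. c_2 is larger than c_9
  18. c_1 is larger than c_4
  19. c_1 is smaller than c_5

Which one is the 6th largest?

c_1

The consecutive relations fix a unique order: c_4 < c_10 < c_9 < c_3 < c_6 < c_1 < c_5 < c_8 < c_7 < c_11 < c_2.
Counting 6 from the largest end gives c_1.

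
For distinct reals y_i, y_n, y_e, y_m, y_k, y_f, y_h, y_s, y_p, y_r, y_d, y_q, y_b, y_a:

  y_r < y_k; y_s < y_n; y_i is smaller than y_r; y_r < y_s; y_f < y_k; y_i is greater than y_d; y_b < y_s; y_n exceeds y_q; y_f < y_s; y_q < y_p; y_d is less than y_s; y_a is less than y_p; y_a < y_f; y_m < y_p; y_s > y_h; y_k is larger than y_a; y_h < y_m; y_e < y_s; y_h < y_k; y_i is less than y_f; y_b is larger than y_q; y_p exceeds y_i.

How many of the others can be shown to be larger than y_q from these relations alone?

The elements the relations force above y_q are y_b, y_s, y_p, y_n — no chain reaches any other.
That is 4.

4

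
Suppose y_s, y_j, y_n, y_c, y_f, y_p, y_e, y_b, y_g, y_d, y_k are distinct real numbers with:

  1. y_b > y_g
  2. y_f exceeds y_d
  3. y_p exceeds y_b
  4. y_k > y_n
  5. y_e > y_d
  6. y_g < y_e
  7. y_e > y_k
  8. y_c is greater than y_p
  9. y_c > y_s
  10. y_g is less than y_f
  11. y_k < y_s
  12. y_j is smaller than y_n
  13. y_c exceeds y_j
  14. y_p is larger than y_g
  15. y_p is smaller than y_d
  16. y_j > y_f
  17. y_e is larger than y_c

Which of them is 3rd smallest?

y_p

Chaining the given pairs: y_g < y_b < y_p < y_d < y_f < y_j < y_n < y_k < y_s < y_c < y_e.
Counting 3 from the smallest end gives y_p.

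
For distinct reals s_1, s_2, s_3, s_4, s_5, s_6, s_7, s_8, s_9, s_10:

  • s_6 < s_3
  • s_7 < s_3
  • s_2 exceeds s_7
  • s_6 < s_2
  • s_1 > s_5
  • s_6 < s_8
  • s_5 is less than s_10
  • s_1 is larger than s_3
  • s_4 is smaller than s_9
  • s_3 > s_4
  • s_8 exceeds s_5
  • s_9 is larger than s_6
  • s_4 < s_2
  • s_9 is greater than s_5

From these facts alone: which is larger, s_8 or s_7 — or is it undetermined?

undetermined

Following every chain through s_7: above s_7 we get s_3, s_2, s_1.
s_8 is not reached, and no chain runs the other way from s_8 to s_7.
So the given relations leave the order of s_7 and s_8 undetermined.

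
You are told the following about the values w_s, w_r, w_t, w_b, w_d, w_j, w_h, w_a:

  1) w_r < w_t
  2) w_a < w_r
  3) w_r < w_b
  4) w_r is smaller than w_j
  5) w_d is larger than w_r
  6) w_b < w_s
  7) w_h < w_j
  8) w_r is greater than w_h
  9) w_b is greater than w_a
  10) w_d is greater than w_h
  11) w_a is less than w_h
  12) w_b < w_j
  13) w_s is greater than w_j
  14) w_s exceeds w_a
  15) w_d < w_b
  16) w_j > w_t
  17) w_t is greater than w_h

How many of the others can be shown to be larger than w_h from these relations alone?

From w_h the given relations immediately reach w_r, w_d, w_t, w_j.
From those, w_b, w_s — 6 in total.
No other element is forced above w_h by the given relations, so the count is 6.

6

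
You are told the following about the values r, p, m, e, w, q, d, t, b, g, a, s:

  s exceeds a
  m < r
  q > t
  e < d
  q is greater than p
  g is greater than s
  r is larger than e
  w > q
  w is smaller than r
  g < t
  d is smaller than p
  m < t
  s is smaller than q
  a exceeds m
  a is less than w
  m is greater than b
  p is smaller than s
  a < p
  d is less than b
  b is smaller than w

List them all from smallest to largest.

e < d < b < m < a < p < s < g < t < q < w < r

Nothing is placed below e, so it is least; from there e < d; d < b; b < m; m < a; a < p; p < s; s < g; g < t; t < q; q < w; w < r, each given directly.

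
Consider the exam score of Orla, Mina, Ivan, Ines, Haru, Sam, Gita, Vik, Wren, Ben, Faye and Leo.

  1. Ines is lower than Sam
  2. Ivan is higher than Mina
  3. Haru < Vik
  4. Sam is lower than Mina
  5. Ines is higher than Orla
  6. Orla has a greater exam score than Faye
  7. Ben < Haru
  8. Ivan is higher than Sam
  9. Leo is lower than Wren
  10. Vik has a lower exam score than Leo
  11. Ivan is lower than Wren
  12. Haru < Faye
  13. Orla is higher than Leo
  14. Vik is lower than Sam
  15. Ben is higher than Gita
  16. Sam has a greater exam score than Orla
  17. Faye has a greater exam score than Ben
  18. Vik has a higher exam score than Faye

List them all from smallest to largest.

Gita < Ben < Haru < Faye < Vik < Leo < Orla < Ines < Sam < Mina < Ivan < Wren

Each adjacent pair is fixed by a given relation: Gita < Ben; Ben < Haru; Haru < Faye; Faye < Vik; Vik < Leo; Leo < Orla; Orla < Ines; Ines < Sam; Sam < Mina; Mina < Ivan; Ivan < Wren. Chaining them end to end gives the full order.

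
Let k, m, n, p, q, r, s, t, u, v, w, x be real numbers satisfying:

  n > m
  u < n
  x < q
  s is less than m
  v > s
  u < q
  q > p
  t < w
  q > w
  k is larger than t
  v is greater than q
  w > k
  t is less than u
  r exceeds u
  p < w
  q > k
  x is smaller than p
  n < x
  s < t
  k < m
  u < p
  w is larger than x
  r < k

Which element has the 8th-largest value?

Piecing the relations together gives one ordering: s < t < u < r < k < m < n < x < p < w < q < v.
Counting 8 from the largest end gives k.

k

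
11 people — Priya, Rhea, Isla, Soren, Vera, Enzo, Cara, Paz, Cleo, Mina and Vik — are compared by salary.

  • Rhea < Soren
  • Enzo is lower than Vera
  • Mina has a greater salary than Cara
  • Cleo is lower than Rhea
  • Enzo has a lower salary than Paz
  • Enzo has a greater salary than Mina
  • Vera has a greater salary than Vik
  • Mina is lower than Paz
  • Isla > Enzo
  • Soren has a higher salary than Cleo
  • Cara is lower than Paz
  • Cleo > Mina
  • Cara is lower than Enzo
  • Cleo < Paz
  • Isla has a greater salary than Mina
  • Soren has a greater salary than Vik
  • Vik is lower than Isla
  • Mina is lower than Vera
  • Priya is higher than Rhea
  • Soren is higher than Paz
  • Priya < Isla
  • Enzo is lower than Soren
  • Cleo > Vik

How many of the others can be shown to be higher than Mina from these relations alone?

From Mina the given relations immediately reach Cleo, Enzo, Vera, Paz, Isla.
From those, Rhea, Soren — 7 in total.
From those, Priya — 8 in total.
Nothing else is reachable above Mina; 8 in all.

8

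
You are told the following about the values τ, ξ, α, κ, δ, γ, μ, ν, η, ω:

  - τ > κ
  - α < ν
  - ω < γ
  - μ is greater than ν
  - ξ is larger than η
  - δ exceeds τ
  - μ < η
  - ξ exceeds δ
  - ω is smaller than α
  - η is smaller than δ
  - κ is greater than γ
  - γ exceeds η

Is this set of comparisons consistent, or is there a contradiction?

The single ordering ω < α < ν < μ < η < γ < κ < τ < δ < ξ satisfies every listed relation, so no contradiction arises.

consistent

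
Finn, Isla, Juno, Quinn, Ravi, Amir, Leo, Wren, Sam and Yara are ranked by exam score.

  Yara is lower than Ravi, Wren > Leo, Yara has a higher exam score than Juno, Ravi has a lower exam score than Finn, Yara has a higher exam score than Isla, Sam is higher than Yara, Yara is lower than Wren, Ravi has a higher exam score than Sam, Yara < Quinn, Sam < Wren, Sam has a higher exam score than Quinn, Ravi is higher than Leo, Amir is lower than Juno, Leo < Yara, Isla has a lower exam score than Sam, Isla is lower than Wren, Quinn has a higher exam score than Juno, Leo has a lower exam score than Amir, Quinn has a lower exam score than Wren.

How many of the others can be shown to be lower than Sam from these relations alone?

The elements the relations force below Sam are Leo, Amir, Juno, Isla, Yara, Quinn — no chain reaches any other.
That is 6.

6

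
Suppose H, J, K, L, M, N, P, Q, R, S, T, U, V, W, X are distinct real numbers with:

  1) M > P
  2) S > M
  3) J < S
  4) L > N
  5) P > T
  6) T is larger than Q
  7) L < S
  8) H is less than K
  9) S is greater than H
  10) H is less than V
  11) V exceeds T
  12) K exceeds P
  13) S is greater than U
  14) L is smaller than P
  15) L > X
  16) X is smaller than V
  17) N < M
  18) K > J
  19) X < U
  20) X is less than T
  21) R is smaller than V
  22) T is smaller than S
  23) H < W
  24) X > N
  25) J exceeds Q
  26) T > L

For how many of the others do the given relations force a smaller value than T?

From T the given relations immediately reach X, L, Q.
From those, N — 4 in total.
Nothing else is reachable below T; 4 in all.

4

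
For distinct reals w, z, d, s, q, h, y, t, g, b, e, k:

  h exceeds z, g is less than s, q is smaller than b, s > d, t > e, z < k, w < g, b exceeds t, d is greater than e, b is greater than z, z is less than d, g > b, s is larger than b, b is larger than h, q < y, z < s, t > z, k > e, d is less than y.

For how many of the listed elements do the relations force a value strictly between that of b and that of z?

Chaining upward from z reaches: t, k, d, h, g, y, s.
Chaining downward from b reaches: e, t, q, h.
Strictly between z and b are those in both lists: t, h — 2 elements.

2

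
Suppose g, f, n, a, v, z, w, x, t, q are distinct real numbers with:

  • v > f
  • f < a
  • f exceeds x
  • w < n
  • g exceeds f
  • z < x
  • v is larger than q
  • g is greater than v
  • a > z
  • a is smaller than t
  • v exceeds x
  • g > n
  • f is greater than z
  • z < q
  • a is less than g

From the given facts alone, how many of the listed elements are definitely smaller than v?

The elements the relations force below v are z, x, q, f — no chain reaches any other.
That is 4.

4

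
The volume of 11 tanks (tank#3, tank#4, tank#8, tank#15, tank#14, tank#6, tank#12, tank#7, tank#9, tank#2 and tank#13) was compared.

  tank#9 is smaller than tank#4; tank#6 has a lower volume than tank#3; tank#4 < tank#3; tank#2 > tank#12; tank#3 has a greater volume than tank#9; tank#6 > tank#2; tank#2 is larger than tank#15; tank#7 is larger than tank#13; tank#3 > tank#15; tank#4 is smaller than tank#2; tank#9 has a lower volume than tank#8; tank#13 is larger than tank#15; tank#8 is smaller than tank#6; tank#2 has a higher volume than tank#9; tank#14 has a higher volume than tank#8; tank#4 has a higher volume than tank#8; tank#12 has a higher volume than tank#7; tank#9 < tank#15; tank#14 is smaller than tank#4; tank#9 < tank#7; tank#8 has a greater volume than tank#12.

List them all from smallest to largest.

tank#9 < tank#15 < tank#13 < tank#7 < tank#12 < tank#8 < tank#14 < tank#4 < tank#2 < tank#6 < tank#3

Each adjacent pair is fixed by a given relation: tank#9 < tank#15; tank#15 < tank#13; tank#13 < tank#7; tank#7 < tank#12; tank#12 < tank#8; tank#8 < tank#14; tank#14 < tank#4; tank#4 < tank#2; tank#2 < tank#6; tank#6 < tank#3. Chaining them end to end gives the full order.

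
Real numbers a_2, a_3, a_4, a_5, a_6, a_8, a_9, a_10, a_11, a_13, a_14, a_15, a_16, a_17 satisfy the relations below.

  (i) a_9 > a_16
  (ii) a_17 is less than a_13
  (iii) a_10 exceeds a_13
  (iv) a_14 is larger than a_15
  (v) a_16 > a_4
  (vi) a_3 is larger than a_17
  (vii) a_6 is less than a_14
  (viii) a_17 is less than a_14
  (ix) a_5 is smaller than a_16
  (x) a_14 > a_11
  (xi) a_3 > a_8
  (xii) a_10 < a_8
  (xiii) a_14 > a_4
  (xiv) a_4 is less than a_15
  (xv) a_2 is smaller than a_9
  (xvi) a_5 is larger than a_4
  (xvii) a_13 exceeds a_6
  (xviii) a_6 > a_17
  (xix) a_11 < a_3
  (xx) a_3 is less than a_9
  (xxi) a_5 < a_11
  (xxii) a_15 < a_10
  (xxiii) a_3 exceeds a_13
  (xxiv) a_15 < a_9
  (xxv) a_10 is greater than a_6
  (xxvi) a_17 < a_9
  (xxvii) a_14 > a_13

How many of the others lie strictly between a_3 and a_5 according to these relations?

1

Chaining upward from a_5 reaches: a_11, a_16, a_14, a_9.
Chaining downward from a_3 reaches: a_4, a_17, a_6, a_11, a_13, a_15, a_10, a_8.
Strictly between a_5 and a_3 are those in both lists: a_11 — 1 element.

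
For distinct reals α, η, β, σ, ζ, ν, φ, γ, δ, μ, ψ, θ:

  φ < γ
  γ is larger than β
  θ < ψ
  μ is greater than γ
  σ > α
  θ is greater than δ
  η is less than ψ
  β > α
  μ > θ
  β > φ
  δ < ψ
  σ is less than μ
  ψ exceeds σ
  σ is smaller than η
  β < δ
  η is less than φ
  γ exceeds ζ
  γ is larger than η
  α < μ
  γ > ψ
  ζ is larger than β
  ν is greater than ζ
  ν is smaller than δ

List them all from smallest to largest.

α < σ < η < φ < β < ζ < ν < δ < θ < ψ < γ < μ

The consecutive links are each given: α < σ; σ < η; η < φ; φ < β; β < ζ; ζ < ν; ν < δ; δ < θ; θ < ψ; ψ < γ; γ < μ.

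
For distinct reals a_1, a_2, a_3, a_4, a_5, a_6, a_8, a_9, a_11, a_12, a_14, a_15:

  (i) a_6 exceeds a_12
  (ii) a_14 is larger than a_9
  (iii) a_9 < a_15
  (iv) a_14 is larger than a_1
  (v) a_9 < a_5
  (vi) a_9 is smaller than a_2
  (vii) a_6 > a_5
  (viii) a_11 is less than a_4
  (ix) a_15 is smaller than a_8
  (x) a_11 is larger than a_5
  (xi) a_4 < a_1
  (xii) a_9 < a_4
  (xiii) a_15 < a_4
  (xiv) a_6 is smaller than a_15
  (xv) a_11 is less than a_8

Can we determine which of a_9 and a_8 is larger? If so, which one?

a_8

Link the given pairs in sequence: a_9 < a_5; a_5 < a_6; a_6 < a_15; a_15 < a_8.
Chaining these gives a_9 < a_5 < a_6 < a_15 < a_8.
So a_8 is larger.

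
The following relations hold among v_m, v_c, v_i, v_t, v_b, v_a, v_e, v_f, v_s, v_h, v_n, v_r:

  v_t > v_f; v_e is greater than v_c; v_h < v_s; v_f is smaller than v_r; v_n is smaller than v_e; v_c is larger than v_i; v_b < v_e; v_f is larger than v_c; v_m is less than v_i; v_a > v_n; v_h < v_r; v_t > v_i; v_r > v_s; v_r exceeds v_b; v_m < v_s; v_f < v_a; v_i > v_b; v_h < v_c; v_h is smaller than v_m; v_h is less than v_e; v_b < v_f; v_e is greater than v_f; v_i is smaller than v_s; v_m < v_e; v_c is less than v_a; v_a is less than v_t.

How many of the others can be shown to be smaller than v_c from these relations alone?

4

The elements the relations force below v_c are v_h, v_b, v_m, v_i — no chain reaches any other.
That is 4.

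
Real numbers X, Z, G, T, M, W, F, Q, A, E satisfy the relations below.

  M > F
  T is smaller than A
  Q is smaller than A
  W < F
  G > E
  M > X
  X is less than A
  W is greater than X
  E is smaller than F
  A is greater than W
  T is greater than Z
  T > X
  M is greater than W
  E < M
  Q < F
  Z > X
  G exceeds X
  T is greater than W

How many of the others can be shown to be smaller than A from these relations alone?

The elements the relations force below A are X, W, Q, Z, T — no chain reaches any other.
That is 5.

5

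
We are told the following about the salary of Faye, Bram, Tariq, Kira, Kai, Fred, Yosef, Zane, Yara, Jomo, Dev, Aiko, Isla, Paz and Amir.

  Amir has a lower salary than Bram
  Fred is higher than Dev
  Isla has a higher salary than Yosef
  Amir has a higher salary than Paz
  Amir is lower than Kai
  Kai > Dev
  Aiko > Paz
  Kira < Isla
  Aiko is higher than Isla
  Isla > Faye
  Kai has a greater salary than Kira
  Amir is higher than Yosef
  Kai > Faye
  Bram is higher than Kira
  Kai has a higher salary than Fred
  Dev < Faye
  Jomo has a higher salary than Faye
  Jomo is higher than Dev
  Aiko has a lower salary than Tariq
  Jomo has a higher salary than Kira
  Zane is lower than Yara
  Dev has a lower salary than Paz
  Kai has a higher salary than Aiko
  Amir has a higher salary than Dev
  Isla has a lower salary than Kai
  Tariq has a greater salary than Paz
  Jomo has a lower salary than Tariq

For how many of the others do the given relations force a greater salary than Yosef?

6

Directly above Yosef: Isla, Amir.
One step further: Aiko, Kai, Bram (5 so far).
One step further: Tariq (6 so far).
No other element is forced above Yosef by the given relations, so the count is 6.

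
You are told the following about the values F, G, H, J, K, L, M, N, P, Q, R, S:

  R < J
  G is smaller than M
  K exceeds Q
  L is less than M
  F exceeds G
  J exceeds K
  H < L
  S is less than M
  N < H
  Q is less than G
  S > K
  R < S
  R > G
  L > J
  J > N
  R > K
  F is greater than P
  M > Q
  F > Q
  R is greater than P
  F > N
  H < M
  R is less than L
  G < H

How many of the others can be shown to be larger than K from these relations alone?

Directly above K: R, J, S.
One step further: L, M (5 so far).
No other element is forced above K by the given relations, so the count is 5.

5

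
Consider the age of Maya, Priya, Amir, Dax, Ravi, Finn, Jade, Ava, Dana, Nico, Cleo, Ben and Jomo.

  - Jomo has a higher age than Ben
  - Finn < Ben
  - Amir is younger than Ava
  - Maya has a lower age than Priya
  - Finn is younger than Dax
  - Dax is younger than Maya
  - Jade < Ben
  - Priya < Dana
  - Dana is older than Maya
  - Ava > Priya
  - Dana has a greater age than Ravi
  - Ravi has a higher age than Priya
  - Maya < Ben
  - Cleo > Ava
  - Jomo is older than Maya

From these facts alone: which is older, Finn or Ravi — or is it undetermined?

The relevant relations are Finn < Dax; Dax < Maya; Maya < Priya; Priya < Ravi.
Together: Finn < Dax < Maya < Priya < Ravi.
So Ravi is older.

Ravi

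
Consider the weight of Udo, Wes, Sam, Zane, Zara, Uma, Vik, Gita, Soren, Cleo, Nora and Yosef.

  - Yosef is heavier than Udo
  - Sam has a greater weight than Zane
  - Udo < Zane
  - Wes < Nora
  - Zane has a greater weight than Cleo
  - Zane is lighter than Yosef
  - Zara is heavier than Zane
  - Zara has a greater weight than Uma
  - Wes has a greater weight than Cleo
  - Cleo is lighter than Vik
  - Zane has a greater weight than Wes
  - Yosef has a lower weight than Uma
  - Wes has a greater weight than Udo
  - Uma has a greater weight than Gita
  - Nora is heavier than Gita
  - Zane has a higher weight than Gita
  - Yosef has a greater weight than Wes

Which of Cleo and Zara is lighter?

Cleo < Wes and Wes < Zane give Cleo < Zane.
Then Zane < Yosef extends the chain to Yosef.
Then Yosef < Uma extends the chain to Uma.
Then Uma < Zara extends the chain to Zara.
So Cleo < Zara; Cleo is the lighter of the two.

Cleo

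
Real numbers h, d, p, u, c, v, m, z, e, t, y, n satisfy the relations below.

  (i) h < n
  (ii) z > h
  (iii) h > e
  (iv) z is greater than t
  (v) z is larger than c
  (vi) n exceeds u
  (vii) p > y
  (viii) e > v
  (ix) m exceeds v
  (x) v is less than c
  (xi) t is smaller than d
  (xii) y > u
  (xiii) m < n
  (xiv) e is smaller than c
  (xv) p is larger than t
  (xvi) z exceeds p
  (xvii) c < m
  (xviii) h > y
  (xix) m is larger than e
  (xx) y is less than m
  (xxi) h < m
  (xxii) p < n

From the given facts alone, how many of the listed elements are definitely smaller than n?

9

The elements the relations force below n are u, y, t, p, v, e, h, c, m — no chain reaches any other.
That is 9.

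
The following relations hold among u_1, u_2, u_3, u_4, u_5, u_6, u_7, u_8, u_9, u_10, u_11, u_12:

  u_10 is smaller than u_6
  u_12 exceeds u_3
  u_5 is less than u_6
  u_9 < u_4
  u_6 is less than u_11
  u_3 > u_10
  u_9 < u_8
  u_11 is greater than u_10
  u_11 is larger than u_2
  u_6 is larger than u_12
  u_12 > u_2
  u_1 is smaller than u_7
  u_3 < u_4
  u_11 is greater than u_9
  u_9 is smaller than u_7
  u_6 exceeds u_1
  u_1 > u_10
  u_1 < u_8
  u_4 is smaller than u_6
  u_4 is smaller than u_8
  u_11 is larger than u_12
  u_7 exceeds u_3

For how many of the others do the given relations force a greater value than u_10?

8

From u_10 the given relations immediately reach u_3, u_1, u_6, u_11.
From those, u_12, u_4, u_8, u_7 — 8 in total.
Nothing else is reachable above u_10; 8 in all.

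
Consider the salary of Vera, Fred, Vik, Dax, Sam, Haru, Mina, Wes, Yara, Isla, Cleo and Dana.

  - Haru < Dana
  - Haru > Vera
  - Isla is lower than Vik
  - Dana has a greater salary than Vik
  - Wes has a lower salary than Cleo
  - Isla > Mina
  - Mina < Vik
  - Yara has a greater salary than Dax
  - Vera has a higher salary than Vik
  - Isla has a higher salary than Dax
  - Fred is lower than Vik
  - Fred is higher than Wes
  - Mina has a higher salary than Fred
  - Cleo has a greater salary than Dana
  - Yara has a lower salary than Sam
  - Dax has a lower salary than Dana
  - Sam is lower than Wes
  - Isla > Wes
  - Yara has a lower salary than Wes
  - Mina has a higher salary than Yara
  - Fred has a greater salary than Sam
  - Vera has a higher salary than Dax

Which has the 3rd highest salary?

Chaining the given pairs: Dax < Yara < Sam < Wes < Fred < Mina < Isla < Vik < Vera < Haru < Dana < Cleo.
The 3rd largest is Haru.

Haru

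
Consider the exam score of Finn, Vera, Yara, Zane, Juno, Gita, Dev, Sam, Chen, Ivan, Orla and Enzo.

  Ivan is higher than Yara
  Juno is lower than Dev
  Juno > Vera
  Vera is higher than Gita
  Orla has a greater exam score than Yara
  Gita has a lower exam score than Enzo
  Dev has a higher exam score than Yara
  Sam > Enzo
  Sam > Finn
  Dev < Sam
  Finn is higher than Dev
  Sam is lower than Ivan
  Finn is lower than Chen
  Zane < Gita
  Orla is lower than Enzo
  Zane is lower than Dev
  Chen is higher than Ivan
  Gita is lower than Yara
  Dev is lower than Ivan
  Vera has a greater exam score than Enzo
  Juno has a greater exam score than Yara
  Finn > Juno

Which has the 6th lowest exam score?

Vera

The consecutive relations fix a unique order: Zane < Gita < Yara < Orla < Enzo < Vera < Juno < Dev < Finn < Sam < Ivan < Chen.
Counting 6 from the smallest end gives Vera.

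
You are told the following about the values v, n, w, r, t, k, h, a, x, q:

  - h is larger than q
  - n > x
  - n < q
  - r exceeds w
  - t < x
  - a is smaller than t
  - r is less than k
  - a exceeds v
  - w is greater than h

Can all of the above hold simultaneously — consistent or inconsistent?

consistent

The single ordering v < a < t < x < n < q < h < w < r < k satisfies every listed relation, so no contradiction arises.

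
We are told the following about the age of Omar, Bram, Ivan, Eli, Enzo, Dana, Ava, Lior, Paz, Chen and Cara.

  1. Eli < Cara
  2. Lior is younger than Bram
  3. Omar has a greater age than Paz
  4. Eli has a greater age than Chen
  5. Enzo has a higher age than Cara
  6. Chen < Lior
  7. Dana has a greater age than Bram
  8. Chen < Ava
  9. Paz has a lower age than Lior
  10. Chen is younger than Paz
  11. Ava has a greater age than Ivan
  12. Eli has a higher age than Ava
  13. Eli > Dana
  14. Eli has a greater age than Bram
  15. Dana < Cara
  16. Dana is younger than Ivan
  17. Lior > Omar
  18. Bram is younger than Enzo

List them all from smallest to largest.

Chen < Paz < Omar < Lior < Bram < Dana < Ivan < Ava < Eli < Cara < Enzo

The consecutive links are each given: Chen < Paz; Paz < Omar; Omar < Lior; Lior < Bram; Bram < Dana; Dana < Ivan; Ivan < Ava; Ava < Eli; Eli < Cara; Cara < Enzo.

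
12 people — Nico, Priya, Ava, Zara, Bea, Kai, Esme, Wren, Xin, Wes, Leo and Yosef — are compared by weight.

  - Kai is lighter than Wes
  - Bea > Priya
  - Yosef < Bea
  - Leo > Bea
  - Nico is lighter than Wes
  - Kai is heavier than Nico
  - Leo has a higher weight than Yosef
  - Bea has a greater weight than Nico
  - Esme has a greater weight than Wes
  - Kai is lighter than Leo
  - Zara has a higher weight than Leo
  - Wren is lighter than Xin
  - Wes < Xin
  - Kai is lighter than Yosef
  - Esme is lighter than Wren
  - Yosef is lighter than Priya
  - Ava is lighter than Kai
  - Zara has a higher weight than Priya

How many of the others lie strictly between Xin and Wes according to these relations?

2

Chaining upward from Wes reaches: Esme, Wren.
Chaining downward from Xin reaches: Nico, Ava, Kai, Esme, Wren.
Strictly between Wes and Xin are those in both lists: Esme, Wren — 2 elements.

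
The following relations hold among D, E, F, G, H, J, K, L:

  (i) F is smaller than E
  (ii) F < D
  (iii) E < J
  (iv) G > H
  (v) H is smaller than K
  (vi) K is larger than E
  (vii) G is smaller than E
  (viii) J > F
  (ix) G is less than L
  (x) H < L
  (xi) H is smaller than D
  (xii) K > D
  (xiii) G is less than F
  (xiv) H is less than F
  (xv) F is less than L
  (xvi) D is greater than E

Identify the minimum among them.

G is not least since H < G; F is not least since G < F; E is not least since F < E; D is not least since F < D; K is not least since D < K; L is not least since H < L; J is not least since F < J.
Only H has nothing below it, so H is the minimum.

H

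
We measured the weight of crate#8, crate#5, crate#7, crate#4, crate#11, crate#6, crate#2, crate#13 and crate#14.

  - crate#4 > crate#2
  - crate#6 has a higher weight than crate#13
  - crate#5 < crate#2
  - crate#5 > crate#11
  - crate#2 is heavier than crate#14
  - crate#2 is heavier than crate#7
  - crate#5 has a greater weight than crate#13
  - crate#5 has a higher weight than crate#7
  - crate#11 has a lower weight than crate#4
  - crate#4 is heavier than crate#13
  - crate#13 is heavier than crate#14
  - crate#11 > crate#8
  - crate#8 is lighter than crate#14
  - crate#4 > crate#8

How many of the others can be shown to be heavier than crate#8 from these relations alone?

Directly above crate#8: crate#11, crate#14, crate#4.
One step further: crate#13, crate#5, crate#2 (6 so far).
One step further: crate#6 (7 so far).
Nothing else is reachable above crate#8; 7 in all.

7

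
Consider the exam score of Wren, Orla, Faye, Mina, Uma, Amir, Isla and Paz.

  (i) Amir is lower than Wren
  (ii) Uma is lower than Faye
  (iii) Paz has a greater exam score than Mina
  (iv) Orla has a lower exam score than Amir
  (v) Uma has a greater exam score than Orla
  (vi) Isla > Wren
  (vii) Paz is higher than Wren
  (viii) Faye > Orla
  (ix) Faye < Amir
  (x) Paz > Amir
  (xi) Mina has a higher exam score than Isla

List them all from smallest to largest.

Orla < Uma < Faye < Amir < Wren < Isla < Mina < Paz

The consecutive links are each given: Orla < Uma; Uma < Faye; Faye < Amir; Amir < Wren; Wren < Isla; Isla < Mina; Mina < Paz.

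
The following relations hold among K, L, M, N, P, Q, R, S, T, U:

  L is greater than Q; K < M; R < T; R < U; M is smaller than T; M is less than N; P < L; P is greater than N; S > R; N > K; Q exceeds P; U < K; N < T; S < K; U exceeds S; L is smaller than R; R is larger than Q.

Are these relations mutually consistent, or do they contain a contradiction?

We have N < P stated directly, yet also P < Q < L < R < S < U < K < M < N by chaining the others — so P < N. Contradiction.

inconsistent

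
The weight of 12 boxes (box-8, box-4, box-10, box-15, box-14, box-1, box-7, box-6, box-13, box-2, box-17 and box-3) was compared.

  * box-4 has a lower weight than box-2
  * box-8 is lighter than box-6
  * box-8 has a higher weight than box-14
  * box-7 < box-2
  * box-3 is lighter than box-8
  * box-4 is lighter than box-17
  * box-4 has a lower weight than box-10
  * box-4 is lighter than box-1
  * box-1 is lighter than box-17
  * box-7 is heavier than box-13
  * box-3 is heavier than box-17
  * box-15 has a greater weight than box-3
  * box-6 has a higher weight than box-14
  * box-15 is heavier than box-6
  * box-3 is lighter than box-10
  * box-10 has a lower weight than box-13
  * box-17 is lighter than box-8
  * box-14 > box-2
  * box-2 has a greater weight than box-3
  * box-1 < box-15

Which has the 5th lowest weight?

Chaining the given pairs: box-4 < box-1 < box-17 < box-3 < box-10 < box-13 < box-7 < box-2 < box-14 < box-8 < box-6 < box-15.
Counting 5 from the smallest end gives box-10.

box-10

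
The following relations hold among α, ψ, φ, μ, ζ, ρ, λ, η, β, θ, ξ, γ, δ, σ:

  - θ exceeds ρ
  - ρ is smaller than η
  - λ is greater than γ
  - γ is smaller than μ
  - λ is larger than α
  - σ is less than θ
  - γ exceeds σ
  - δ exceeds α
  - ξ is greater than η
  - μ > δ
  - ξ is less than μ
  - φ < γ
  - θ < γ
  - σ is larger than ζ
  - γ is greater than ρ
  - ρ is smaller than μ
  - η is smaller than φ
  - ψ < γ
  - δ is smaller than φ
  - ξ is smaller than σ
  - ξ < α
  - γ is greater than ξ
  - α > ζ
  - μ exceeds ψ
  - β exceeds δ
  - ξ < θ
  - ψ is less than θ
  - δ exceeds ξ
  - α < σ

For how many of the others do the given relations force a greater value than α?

Directly above α: δ, σ, λ.
One step further: θ, β, φ, γ, μ (8 so far).
Nothing else is reachable above α; 8 in all.

8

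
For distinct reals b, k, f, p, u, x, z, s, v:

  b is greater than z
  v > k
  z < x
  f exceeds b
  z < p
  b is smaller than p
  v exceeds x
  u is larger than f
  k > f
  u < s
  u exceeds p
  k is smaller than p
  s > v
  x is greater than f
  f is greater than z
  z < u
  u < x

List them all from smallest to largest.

Each adjacent pair is fixed by a given relation: z < b; b < f; f < k; k < p; p < u; u < x; x < v; v < s. Chaining them end to end gives the full order.

z < b < f < k < p < u < x < v < s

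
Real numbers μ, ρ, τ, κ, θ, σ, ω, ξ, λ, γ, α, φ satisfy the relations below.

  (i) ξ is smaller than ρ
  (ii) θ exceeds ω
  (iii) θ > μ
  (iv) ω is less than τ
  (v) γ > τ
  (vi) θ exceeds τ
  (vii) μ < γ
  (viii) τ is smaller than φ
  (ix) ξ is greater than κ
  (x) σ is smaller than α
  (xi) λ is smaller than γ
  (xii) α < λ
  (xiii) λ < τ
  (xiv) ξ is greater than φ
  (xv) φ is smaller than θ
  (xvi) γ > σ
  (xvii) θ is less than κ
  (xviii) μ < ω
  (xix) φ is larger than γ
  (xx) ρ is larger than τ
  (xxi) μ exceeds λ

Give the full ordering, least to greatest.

σ < α < λ < μ < ω < τ < γ < φ < θ < κ < ξ < ρ

Nothing is placed below σ, so it is least; from there σ < α; α < λ; λ < μ; μ < ω; ω < τ; τ < γ; γ < φ; φ < θ; θ < κ; κ < ξ; ξ < ρ, each given directly.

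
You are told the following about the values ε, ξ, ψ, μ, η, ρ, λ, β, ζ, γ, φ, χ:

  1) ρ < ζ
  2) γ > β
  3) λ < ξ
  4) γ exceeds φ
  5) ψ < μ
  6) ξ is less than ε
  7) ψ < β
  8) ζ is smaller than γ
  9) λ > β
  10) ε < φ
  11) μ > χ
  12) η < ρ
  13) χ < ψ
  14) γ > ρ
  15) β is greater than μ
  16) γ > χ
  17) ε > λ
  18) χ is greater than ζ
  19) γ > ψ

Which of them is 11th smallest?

φ

Chaining the given pairs: η < ρ < ζ < χ < ψ < μ < β < λ < ξ < ε < φ < γ.
Counting 11 from the smallest end gives φ.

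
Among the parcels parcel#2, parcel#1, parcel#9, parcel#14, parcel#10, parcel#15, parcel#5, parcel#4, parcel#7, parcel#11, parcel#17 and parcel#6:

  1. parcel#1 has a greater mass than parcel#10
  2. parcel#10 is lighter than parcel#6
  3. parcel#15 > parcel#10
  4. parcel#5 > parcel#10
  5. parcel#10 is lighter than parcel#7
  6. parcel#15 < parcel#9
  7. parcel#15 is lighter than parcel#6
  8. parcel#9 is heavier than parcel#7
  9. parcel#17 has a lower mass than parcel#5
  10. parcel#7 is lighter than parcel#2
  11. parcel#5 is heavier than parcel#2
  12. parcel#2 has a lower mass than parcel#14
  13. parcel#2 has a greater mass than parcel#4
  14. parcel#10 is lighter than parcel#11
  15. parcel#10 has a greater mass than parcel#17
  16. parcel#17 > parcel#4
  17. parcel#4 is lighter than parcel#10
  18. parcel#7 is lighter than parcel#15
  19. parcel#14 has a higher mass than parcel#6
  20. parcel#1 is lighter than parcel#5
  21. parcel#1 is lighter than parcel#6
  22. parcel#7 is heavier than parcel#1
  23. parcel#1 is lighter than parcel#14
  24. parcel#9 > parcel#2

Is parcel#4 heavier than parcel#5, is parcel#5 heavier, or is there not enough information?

parcel#5

The relevant relations are parcel#4 < parcel#17; parcel#17 < parcel#10; parcel#10 < parcel#1; parcel#1 < parcel#7; parcel#7 < parcel#2; parcel#2 < parcel#5.
Chaining these gives parcel#4 < parcel#17 < parcel#10 < parcel#1 < parcel#7 < parcel#2 < parcel#5.
So parcel#5 is heavier.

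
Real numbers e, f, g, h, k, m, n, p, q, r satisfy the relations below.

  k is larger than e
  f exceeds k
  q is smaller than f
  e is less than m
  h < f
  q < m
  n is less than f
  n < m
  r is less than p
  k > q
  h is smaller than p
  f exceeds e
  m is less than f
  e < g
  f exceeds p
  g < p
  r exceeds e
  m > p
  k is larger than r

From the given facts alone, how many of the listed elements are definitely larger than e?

6

The elements the relations force above e are r, k, g, p, m, f — no chain reaches any other.
That is 6.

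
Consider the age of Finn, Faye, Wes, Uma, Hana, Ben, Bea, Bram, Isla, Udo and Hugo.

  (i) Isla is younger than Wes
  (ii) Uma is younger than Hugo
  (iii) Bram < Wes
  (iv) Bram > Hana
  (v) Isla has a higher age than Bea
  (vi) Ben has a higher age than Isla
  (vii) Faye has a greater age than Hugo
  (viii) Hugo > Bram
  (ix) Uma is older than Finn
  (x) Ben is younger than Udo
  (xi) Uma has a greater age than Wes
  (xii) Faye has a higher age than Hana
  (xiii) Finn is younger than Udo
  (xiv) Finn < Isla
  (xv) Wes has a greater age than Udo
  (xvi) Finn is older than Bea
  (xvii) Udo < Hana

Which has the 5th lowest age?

Piecing the relations together gives one ordering: Bea < Finn < Isla < Ben < Udo < Hana < Bram < Wes < Uma < Hugo < Faye.
Counting 5 from the smallest end gives Udo.

Udo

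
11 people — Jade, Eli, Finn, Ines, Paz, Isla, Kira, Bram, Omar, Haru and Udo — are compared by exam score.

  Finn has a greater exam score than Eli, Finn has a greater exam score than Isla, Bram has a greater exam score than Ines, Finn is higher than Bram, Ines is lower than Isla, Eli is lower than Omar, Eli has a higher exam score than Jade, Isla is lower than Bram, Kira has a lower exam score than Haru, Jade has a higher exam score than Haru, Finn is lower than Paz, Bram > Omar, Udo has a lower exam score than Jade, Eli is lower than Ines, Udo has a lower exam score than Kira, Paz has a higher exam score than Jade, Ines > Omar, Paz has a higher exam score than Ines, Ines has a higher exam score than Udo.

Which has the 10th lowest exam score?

Finn

Piecing the relations together gives one ordering: Udo < Kira < Haru < Jade < Eli < Omar < Ines < Isla < Bram < Finn < Paz.
The 10th smallest is Finn.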